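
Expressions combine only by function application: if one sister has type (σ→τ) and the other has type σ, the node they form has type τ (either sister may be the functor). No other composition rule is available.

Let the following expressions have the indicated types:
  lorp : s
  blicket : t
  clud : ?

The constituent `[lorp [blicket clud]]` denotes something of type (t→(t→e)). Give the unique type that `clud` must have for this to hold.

(t→(s→(t→(t→e))))

At [lorp [blicket clud]] (required: (t→(t→e))): lorp is s, which is not a function with range (t→(t→e)); hence [blicket clud] is the functor — type (s→(t→(t→e))).
At [blicket clud] (required: (s→(t→(t→e)))): blicket is t, which is not a function with range (s→(t→(t→e))); hence clud is the functor — type (t→(s→(t→(t→e)))).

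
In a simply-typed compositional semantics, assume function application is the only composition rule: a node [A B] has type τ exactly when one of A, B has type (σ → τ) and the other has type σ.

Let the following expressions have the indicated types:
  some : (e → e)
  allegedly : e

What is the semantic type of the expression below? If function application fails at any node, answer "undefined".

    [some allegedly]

[some allegedly]: functor some : (e → e), argument allegedly : e; result e.

e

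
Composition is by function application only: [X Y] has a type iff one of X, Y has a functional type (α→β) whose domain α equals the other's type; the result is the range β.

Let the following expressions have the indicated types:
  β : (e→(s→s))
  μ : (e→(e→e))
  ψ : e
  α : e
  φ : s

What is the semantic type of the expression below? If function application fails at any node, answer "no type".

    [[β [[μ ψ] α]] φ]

[μ ψ]: μ is (e→(e→e)), ψ is e; result (e→e).
[[μ ψ] α]: [μ ψ] is (e→e), α is e; result e.
[β [[μ ψ] α]]: β is (e→(s→s)), [[μ ψ] α] is e; result (s→s).
[[β [[μ ψ] α]] φ]: [β [[μ ψ] α]] is (s→s), φ is s; result s.

s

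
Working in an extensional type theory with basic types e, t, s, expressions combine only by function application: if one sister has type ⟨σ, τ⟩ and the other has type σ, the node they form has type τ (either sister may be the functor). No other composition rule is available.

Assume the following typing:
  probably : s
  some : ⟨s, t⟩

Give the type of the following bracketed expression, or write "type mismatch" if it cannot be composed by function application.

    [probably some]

[probably some] — some of type ⟨s, t⟩ combines with probably of type s: type t.

t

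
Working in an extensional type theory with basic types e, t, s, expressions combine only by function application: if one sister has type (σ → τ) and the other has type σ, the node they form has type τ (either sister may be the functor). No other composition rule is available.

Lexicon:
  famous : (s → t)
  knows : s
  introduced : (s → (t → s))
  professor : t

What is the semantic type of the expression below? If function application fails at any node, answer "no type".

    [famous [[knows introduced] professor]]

t

[knows introduced]: functor introduced : (s → (t → s)), argument knows : s; result (t → s).
[[knows introduced] professor]: functor [knows introduced] : (t → s), argument professor : t; result s.
[famous [[knows introduced] professor]]: functor famous : (s → t), argument [[knows introduced] professor] : s; result t.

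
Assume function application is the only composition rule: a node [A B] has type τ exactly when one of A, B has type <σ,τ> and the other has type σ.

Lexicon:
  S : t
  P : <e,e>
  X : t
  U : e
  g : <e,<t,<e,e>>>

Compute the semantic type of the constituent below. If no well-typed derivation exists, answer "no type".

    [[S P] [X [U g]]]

[S P]: t with <e,e> — neither is a function whose domain matches the other; composition fails here.

no type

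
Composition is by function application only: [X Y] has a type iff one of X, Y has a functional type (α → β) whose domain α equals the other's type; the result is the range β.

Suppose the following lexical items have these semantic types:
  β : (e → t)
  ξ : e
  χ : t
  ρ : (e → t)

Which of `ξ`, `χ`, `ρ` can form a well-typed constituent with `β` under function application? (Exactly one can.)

ξ — combines: β : (e → t) takes ξ : e as argument, giving t.
χ : t — β needs e; χ needs nothing (atomic); neither fits.
ρ : (e → t) — β needs e; ρ needs e; neither fits.

ξ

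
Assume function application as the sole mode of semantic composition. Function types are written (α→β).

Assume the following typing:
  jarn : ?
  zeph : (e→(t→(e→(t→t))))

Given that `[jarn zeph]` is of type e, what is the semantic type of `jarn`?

((e→(t→(e→(t→t))))→e)

[jarn zeph] must have type e. The sister zeph has type (e→(t→(e→(t→t)))); that is not a function onto e, so jarn must be the functor, of type ((e→(t→(e→(t→t))))→e).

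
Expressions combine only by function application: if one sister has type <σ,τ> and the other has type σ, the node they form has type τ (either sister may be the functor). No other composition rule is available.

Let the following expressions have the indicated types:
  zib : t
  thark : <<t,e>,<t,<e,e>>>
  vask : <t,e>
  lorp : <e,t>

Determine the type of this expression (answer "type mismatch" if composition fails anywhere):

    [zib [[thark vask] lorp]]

[thark vask] — thark of type <<t,e>,<t,<e,e>>> combines with vask of type <t,e>: type <t,<e,e>>.
[[thark vask] lorp]: <t,<e,e>> and <e,t> cannot combine by function application — type clash.

type mismatch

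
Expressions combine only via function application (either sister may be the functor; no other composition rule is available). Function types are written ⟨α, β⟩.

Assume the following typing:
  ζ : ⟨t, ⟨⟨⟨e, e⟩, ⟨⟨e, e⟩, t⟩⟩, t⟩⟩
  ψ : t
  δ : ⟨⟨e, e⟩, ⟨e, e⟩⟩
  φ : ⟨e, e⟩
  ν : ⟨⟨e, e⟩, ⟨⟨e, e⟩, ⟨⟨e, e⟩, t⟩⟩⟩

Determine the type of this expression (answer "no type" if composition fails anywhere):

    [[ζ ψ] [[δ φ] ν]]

t

At [ζ ψ], ζ : ⟨t, ⟨⟨⟨e, e⟩, ⟨⟨e, e⟩, t⟩⟩, t⟩⟩ takes ψ : t, giving ⟨⟨⟨e, e⟩, ⟨⟨e, e⟩, t⟩⟩, t⟩.
At [δ φ], δ : ⟨⟨e, e⟩, ⟨e, e⟩⟩ takes φ : ⟨e, e⟩, giving ⟨e, e⟩.
At [[δ φ] ν], ν : ⟨⟨e, e⟩, ⟨⟨e, e⟩, ⟨⟨e, e⟩, t⟩⟩⟩ takes [δ φ] : ⟨e, e⟩, giving ⟨⟨e, e⟩, ⟨⟨e, e⟩, t⟩⟩.
At [[ζ ψ] [[δ φ] ν]], [ζ ψ] : ⟨⟨⟨e, e⟩, ⟨⟨e, e⟩, t⟩⟩, t⟩ takes [[δ φ] ν] : ⟨⟨e, e⟩, ⟨⟨e, e⟩, t⟩⟩, giving t.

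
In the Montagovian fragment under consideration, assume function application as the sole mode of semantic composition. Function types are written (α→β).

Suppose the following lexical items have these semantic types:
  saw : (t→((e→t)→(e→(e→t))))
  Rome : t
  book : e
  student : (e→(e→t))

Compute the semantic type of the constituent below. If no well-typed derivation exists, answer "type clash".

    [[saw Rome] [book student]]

[saw Rome] — saw of type (t→((e→t)→(e→(e→t)))) combines with Rome of type t: type ((e→t)→(e→(e→t))).
[book student] — student of type (e→(e→t)) combines with book of type e: type (e→t).
[[saw Rome] [book student]] — [saw Rome] of type ((e→t)→(e→(e→t))) combines with [book student] of type (e→t): type (e→(e→t)).

(e→(e→t))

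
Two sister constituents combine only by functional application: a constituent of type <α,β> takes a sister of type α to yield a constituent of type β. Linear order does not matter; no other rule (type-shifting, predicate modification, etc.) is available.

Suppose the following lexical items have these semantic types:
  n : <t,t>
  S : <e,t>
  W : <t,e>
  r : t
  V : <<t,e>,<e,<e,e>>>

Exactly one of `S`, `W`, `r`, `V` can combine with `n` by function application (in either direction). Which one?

r

S : <e,t> — does not combine with n.
W : <t,e> — does not combine with n.
r — combines: n : <t,t> takes r : t as argument, giving t.
V : <<t,e>,<e,<e,e>>> — does not combine with n.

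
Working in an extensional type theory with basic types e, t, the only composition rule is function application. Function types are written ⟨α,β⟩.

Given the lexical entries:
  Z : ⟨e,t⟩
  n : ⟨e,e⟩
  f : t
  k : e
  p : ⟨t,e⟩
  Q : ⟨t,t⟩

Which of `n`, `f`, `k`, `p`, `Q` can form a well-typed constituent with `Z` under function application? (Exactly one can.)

k

n : ⟨e,e⟩ — does not combine with Z.
f : t — does not combine with Z.
k — combines: Z : ⟨e,t⟩ takes k : e as argument, giving t.
p : ⟨t,e⟩ — does not combine with Z.
Q : ⟨t,t⟩ — does not combine with Z.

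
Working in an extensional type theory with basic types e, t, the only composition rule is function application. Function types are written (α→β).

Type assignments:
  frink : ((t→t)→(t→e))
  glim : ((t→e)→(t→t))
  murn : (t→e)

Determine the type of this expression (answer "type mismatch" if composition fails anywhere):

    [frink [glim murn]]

[glim murn]: glim is ((t→e)→(t→t)), murn is (t→e); result (t→t).
[frink [glim murn]]: frink is ((t→t)→(t→e)), [glim murn] is (t→t); result (t→e).

(t→e)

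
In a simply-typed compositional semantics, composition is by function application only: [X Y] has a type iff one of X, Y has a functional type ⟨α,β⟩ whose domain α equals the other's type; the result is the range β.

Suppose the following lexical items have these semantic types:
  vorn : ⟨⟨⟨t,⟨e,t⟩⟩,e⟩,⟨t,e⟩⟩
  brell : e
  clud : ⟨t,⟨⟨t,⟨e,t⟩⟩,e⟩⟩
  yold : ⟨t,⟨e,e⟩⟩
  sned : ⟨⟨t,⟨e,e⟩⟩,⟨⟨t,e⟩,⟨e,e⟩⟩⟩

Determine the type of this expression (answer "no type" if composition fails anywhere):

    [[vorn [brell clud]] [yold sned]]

[brell clud]: e with ⟨t,⟨⟨t,⟨e,t⟩⟩,e⟩⟩ — neither is a function whose domain matches the other; composition fails here.

no type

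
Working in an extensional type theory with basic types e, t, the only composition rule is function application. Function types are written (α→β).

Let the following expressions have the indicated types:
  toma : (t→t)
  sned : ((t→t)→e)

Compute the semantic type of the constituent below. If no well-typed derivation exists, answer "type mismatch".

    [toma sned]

At [toma sned], sned : ((t→t)→e) takes toma : (t→t), giving e.

e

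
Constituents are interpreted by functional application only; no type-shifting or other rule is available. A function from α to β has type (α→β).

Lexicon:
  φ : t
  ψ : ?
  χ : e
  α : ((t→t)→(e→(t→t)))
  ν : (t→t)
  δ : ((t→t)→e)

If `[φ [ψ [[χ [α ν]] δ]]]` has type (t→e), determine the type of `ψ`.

(e→(t→(t→e)))

At [φ [ψ [[χ [α ν]] δ]]] (required: (t→e)): φ is t, which is not a function with range (t→e); hence [ψ [[χ [α ν]] δ]] is the functor — type (t→(t→e)).
At [ψ [[χ [α ν]] δ]] (required: (t→(t→e))): [[χ [α ν]] δ] is e, which is not a function with range (t→(t→e)); hence ψ is the functor — type (e→(t→(t→e))).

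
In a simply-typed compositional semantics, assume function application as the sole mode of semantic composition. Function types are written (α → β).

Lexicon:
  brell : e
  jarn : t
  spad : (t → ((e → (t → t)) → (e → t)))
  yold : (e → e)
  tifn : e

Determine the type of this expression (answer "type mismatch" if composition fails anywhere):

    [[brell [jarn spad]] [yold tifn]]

type mismatch

At [jarn spad], spad : (t → ((e → (t → t)) → (e → t))) takes jarn : t, giving ((e → (t → t)) → (e → t)).
[brell [jarn spad]]: e with ((e → (t → t)) → (e → t)) — neither is a function whose domain matches the other; composition fails here.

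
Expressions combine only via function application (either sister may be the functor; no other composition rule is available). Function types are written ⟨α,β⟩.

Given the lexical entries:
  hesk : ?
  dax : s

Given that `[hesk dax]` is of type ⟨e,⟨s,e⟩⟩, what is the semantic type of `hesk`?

⟨s,⟨e,⟨s,e⟩⟩⟩

For [hesk dax] to have type ⟨e,⟨s,e⟩⟩ with dax of type s, hesk must be the function: hesk : ⟨s,⟨e,⟨s,e⟩⟩⟩.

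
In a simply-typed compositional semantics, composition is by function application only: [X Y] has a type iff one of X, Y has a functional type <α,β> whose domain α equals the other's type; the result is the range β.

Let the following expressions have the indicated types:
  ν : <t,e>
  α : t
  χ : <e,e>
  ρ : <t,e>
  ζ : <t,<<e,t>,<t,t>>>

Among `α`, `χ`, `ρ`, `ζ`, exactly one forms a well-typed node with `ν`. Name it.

α

α — combines: ν : <t,e> takes α : t as argument, giving e.
χ : <e,e> — no; ν wants t, and χ wants e.
ρ : <t,e> — no; ν wants t, and ρ wants t.
ζ : <t,<<e,t>,<t,t>>> — no; ν wants t, and ζ wants t.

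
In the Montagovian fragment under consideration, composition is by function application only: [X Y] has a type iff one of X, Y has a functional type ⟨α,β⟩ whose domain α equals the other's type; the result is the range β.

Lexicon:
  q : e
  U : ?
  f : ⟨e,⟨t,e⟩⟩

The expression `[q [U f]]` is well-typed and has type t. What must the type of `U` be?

⟨⟨e,⟨t,e⟩⟩,⟨e,t⟩⟩

[q [U f]] is required to be t. q : e cannot yield t as functor, so [U f] : ⟨e,t⟩.
[U f] is required to be ⟨e,t⟩. f : ⟨e,⟨t,e⟩⟩ cannot yield ⟨e,t⟩ as functor, so U : ⟨⟨e,⟨t,e⟩⟩,⟨e,t⟩⟩.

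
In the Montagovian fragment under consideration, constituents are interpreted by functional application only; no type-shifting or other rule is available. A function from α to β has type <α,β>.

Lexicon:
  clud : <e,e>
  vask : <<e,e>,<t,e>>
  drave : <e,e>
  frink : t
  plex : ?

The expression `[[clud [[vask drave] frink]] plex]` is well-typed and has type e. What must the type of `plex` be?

For [[clud [[vask drave] frink]] plex] to have type e with [clud [[vask drave] frink]] of type e, plex must be the function: plex : <e,e>.

<e,e>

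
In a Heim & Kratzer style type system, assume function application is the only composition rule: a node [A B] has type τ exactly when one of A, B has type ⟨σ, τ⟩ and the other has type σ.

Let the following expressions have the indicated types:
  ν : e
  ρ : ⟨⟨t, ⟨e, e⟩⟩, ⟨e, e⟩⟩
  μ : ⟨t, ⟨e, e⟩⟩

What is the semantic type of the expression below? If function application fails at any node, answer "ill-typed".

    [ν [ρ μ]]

e

[ρ μ] — ρ of type ⟨⟨t, ⟨e, e⟩⟩, ⟨e, e⟩⟩ combines with μ of type ⟨t, ⟨e, e⟩⟩: type ⟨e, e⟩.
[ν [ρ μ]] — [ρ μ] of type ⟨e, e⟩ combines with ν of type e: type e.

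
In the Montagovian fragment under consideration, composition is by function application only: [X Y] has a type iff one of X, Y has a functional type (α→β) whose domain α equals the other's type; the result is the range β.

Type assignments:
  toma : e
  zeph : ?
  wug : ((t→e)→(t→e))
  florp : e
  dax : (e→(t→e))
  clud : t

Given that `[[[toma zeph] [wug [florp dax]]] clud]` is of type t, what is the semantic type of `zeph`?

For [[[toma zeph] [wug [florp dax]]] clud] to have type t with clud of type t, [[toma zeph] [wug [florp dax]]] must be the function: [[toma zeph] [wug [florp dax]]] : (t→t).
For [[toma zeph] [wug [florp dax]]] to have type (t→t) with [wug [florp dax]] of type (t→e), [toma zeph] must be the function: [toma zeph] : ((t→e)→(t→t)).
For [toma zeph] to have type ((t→e)→(t→t)) with toma of type e, zeph must be the function: zeph : (e→((t→e)→(t→t))).

(e→((t→e)→(t→t)))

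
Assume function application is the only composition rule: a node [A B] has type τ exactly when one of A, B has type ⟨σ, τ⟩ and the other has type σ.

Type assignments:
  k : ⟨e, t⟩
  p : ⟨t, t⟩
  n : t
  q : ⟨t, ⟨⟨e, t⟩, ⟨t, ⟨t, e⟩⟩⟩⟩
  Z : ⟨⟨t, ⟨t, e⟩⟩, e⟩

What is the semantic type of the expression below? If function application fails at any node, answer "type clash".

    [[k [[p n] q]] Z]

e

[p n] — p of type ⟨t, t⟩ combines with n of type t: type t.
[[p n] q] — q of type ⟨t, ⟨⟨e, t⟩, ⟨t, ⟨t, e⟩⟩⟩⟩ combines with [p n] of type t: type ⟨⟨e, t⟩, ⟨t, ⟨t, e⟩⟩⟩.
[k [[p n] q]] — [[p n] q] of type ⟨⟨e, t⟩, ⟨t, ⟨t, e⟩⟩⟩ combines with k of type ⟨e, t⟩: type ⟨t, ⟨t, e⟩⟩.
[[k [[p n] q]] Z] — Z of type ⟨⟨t, ⟨t, e⟩⟩, e⟩ combines with [k [[p n] q]] of type ⟨t, ⟨t, e⟩⟩: type e.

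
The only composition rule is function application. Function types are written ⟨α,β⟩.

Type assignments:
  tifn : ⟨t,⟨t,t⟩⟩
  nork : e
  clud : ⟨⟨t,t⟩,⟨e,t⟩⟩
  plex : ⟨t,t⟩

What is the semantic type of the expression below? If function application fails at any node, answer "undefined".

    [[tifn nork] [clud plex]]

[tifn nork]: ⟨t,⟨t,t⟩⟩ with e — neither is a function whose domain matches the other; composition fails here.

undefined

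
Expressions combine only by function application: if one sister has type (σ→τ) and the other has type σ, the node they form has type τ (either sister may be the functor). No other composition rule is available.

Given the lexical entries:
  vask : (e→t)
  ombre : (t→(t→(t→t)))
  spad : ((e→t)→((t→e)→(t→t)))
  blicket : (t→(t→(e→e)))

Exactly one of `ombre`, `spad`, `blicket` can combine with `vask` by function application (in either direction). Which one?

spad

ombre : (t→(t→(t→t))) — neither side's domain matches the other.
spad — combines: spad : ((e→t)→((t→e)→(t→t))) takes vask : (e→t) as argument, giving ((t→e)→(t→t)).
blicket : (t→(t→(e→e))) — neither side's domain matches the other.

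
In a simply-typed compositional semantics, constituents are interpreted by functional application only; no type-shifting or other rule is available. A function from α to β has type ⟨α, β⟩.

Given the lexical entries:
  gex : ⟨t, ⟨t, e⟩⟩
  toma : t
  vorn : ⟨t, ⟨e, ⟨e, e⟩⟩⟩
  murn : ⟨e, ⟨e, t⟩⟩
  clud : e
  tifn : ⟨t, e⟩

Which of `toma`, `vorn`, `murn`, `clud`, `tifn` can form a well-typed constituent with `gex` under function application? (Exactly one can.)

toma — combines: gex : ⟨t, ⟨t, e⟩⟩ takes toma : t as argument, giving ⟨t, e⟩.
vorn : ⟨t, ⟨e, ⟨e, e⟩⟩⟩ — does not combine with gex.
murn : ⟨e, ⟨e, t⟩⟩ — does not combine with gex.
clud : e — does not combine with gex.
tifn : ⟨t, e⟩ — does not combine with gex.

toma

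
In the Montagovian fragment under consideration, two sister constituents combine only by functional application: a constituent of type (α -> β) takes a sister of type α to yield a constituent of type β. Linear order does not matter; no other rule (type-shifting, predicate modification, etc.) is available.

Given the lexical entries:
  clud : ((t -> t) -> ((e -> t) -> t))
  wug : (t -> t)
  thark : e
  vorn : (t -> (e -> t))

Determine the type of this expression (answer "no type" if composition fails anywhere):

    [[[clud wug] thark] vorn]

no type

[clud wug] — clud of type ((t -> t) -> ((e -> t) -> t)) combines with wug of type (t -> t): type ((e -> t) -> t).
At [[clud wug] thark]: neither ((e -> t) -> t) nor e can take the other as argument; the node is ill-typed.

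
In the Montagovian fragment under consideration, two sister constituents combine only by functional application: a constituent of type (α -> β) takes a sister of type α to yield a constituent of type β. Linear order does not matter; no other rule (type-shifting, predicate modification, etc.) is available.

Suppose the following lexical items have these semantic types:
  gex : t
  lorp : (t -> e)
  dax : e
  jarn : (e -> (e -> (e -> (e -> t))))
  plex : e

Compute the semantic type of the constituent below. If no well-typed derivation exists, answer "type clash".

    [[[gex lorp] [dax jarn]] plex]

(e -> t)

At [gex lorp], lorp : (t -> e) takes gex : t, giving e.
At [dax jarn], jarn : (e -> (e -> (e -> (e -> t)))) takes dax : e, giving (e -> (e -> (e -> t))).
At [[gex lorp] [dax jarn]], [dax jarn] : (e -> (e -> (e -> t))) takes [gex lorp] : e, giving (e -> (e -> t)).
At [[[gex lorp] [dax jarn]] plex], [[gex lorp] [dax jarn]] : (e -> (e -> t)) takes plex : e, giving (e -> t).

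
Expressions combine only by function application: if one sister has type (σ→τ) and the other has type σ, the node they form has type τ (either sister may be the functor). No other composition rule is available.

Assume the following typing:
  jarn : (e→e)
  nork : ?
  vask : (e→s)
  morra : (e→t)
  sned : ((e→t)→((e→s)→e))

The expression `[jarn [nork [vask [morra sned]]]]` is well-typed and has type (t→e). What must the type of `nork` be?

[jarn [nork [vask [morra sned]]]] is required to be (t→e). jarn : (e→e) cannot yield (t→e) as functor, so [nork [vask [morra sned]]] : ((e→e)→(t→e)).
[nork [vask [morra sned]]] is required to be ((e→e)→(t→e)). [vask [morra sned]] : e cannot yield ((e→e)→(t→e)) as functor, so nork : (e→((e→e)→(t→e))).

(e→((e→e)→(t→e)))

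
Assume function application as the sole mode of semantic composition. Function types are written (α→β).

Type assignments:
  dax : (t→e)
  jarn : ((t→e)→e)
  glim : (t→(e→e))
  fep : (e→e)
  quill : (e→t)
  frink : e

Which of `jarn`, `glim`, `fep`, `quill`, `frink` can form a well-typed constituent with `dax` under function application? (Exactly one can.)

jarn

jarn — combines: jarn : ((t→e)→e) takes dax : (t→e) as argument, giving e.
glim : (t→(e→e)) — no; dax wants t, and glim wants t.
fep : (e→e) — no; dax wants t, and fep wants e.
quill : (e→t) — no; dax wants t, and quill wants e.
frink : e — no; dax wants t, and frink wants nothing (atomic).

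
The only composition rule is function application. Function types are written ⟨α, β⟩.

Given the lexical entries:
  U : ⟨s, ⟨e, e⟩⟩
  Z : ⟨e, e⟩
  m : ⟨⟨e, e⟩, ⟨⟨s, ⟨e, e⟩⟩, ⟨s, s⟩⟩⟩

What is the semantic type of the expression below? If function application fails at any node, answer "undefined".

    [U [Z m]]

[Z m] — m of type ⟨⟨e, e⟩, ⟨⟨s, ⟨e, e⟩⟩, ⟨s, s⟩⟩⟩ combines with Z of type ⟨e, e⟩: type ⟨⟨s, ⟨e, e⟩⟩, ⟨s, s⟩⟩.
[U [Z m]] — [Z m] of type ⟨⟨s, ⟨e, e⟩⟩, ⟨s, s⟩⟩ combines with U of type ⟨s, ⟨e, e⟩⟩: type ⟨s, s⟩.

⟨s, s⟩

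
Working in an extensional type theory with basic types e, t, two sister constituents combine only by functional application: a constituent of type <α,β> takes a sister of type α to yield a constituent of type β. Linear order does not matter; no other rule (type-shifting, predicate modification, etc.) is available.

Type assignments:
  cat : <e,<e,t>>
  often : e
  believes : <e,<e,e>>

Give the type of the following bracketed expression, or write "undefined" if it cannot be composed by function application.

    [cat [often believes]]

undefined

[often believes]: <e,<e,e>> applied to e yields <e,e>.
[cat [often believes]]: <e,<e,t>> and <e,e> cannot combine by function application — type clash.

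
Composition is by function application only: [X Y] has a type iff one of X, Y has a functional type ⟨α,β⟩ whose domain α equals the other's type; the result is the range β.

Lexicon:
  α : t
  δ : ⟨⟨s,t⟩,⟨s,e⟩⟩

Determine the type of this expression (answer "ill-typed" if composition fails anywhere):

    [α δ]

[α δ]: t and ⟨⟨s,t⟩,⟨s,e⟩⟩ cannot combine by function application — type clash.

ill-typed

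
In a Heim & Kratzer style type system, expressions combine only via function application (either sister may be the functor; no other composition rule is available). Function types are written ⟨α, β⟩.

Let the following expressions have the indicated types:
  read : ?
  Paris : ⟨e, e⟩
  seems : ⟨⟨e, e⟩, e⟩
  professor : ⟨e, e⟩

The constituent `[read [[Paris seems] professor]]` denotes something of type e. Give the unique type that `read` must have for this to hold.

[read [[Paris seems] professor]] must have type e. The sister [[Paris seems] professor] has type e; that is not a function onto e, so read must be the functor, of type ⟨e, e⟩.

⟨e, e⟩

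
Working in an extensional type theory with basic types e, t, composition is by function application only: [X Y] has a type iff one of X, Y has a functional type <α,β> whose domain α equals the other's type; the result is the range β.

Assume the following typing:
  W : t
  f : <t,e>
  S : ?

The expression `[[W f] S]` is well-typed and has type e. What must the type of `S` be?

[[W f] S] must have type e. The sister [W f] has type e; that is not a function onto e, so S must be the functor, of type <e,e>.

<e,e>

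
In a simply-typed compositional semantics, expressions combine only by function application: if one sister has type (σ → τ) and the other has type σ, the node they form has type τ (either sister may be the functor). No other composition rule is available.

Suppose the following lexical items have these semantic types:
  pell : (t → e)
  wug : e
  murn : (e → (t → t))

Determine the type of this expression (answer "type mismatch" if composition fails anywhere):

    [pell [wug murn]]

type mismatch

[wug murn]: (e → (t → t)) applied to e yields (t → t).
At [pell [wug murn]]: neither (t → e) nor (t → t) can take the other as argument; the node is ill-typed.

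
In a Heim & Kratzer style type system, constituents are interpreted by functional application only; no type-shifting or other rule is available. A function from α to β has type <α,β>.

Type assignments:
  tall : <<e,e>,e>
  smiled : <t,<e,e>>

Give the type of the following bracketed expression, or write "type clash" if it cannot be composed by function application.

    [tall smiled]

At [tall smiled]: neither <<e,e>,e> nor <t,<e,e>> can take the other as argument; the node is ill-typed.

type clash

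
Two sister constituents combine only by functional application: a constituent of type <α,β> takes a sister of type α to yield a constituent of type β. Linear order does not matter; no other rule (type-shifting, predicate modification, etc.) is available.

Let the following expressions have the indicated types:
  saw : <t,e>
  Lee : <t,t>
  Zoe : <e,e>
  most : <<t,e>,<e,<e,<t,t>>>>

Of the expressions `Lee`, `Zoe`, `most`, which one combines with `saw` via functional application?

Lee : <t,t> — neither side's domain matches the other.
Zoe : <e,e> — neither side's domain matches the other.
most — combines: most : <<t,e>,<e,<e,<t,t>>>> takes saw : <t,e> as argument, giving <e,<e,<t,t>>>.

most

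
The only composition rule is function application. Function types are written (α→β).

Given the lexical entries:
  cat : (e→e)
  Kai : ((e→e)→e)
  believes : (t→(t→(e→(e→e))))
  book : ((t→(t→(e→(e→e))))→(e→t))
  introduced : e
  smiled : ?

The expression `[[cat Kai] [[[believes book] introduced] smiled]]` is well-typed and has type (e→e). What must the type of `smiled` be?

[[cat Kai] [[[believes book] introduced] smiled]] is required to be (e→e). [cat Kai] : e cannot yield (e→e) as functor, so [[[believes book] introduced] smiled] : (e→(e→e)).
[[[believes book] introduced] smiled] is required to be (e→(e→e)). [[believes book] introduced] : t cannot yield (e→(e→e)) as functor, so smiled : (t→(e→(e→e))).

(t→(e→(e→e)))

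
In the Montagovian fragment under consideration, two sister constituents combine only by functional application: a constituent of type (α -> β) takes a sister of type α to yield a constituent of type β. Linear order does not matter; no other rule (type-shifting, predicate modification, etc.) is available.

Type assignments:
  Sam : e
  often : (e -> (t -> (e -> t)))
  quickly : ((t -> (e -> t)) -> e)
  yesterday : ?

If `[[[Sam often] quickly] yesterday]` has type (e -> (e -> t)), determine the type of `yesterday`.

At [[[Sam often] quickly] yesterday] (required: (e -> (e -> t))): [[Sam often] quickly] is e, which is not a function with range (e -> (e -> t)); hence yesterday is the functor — type (e -> (e -> (e -> t))).

(e -> (e -> (e -> t)))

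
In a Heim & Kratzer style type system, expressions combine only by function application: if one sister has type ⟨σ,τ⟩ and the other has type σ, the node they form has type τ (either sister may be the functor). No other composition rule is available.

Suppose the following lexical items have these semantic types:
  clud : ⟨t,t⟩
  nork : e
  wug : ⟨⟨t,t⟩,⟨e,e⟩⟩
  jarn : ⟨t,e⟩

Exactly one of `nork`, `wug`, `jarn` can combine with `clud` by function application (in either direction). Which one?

nork : e — does not combine with clud.
wug — combines: wug : ⟨⟨t,t⟩,⟨e,e⟩⟩ takes clud : ⟨t,t⟩ as argument, giving ⟨e,e⟩.
jarn : ⟨t,e⟩ — does not combine with clud.

wug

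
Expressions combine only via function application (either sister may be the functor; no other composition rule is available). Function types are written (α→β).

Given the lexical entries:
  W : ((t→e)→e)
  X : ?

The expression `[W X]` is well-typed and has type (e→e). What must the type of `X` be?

(((t→e)→e)→(e→e))

[W X] must have type (e→e). The sister W has type ((t→e)→e); that is not a function onto (e→e), so X must be the functor, of type (((t→e)→e)→(e→e)).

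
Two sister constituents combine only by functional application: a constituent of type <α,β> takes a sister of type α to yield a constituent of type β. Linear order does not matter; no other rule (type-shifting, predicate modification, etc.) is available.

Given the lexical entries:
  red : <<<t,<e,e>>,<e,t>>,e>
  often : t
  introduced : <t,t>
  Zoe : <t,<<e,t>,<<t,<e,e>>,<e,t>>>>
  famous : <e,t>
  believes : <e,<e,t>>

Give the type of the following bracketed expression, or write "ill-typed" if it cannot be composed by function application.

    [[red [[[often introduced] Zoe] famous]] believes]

[often introduced]: functor introduced : <t,t>, argument often : t; result t.
[[often introduced] Zoe]: functor Zoe : <t,<<e,t>,<<t,<e,e>>,<e,t>>>>, argument [often introduced] : t; result <<e,t>,<<t,<e,e>>,<e,t>>>.
[[[often introduced] Zoe] famous]: functor [[often introduced] Zoe] : <<e,t>,<<t,<e,e>>,<e,t>>>, argument famous : <e,t>; result <<t,<e,e>>,<e,t>>.
[red [[[often introduced] Zoe] famous]]: functor red : <<<t,<e,e>>,<e,t>>,e>, argument [[[often introduced] Zoe] famous] : <<t,<e,e>>,<e,t>>; result e.
[[red [[[often introduced] Zoe] famous]] believes]: functor believes : <e,<e,t>>, argument [red [[[often introduced] Zoe] famous]] : e; result <e,t>.

<e,t>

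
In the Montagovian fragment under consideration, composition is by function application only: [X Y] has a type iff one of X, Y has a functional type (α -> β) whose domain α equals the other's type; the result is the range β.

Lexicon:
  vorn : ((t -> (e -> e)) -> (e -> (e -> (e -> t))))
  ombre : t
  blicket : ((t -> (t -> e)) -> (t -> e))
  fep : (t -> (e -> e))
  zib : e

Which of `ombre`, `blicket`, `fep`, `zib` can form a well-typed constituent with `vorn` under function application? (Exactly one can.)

fep

ombre : t — no; vorn wants (t -> (e -> e)), and ombre wants nothing (atomic).
blicket : ((t -> (t -> e)) -> (t -> e)) — no; vorn wants (t -> (e -> e)), and blicket wants (t -> (t -> e)).
fep — combines: vorn : ((t -> (e -> e)) -> (e -> (e -> (e -> t)))) takes fep : (t -> (e -> e)) as argument, giving (e -> (e -> (e -> t))).
zib : e — no; vorn wants (t -> (e -> e)), and zib wants nothing (atomic).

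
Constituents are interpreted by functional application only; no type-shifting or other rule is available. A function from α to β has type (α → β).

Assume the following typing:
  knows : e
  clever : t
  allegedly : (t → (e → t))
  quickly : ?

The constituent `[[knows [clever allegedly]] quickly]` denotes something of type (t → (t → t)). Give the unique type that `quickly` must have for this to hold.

(t → (t → (t → t)))

At [[knows [clever allegedly]] quickly] (required: (t → (t → t))): [knows [clever allegedly]] is t, which is not a function with range (t → (t → t)); hence quickly is the functor — type (t → (t → (t → t))).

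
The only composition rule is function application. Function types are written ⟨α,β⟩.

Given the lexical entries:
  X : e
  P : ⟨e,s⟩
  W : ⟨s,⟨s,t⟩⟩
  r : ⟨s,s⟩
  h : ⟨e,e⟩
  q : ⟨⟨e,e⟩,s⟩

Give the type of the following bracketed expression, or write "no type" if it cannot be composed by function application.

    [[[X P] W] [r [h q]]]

[X P] — P of type ⟨e,s⟩ combines with X of type e: type s.
[[X P] W] — W of type ⟨s,⟨s,t⟩⟩ combines with [X P] of type s: type ⟨s,t⟩.
[h q] — q of type ⟨⟨e,e⟩,s⟩ combines with h of type ⟨e,e⟩: type s.
[r [h q]] — r of type ⟨s,s⟩ combines with [h q] of type s: type s.
[[[X P] W] [r [h q]]] — [[X P] W] of type ⟨s,t⟩ combines with [r [h q]] of type s: type t.

t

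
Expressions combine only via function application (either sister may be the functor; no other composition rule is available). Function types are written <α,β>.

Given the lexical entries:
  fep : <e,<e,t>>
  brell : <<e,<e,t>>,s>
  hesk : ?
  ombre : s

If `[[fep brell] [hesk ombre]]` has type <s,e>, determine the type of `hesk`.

<s,<s,<s,e>>>

At [[fep brell] [hesk ombre]] (required: <s,e>): [fep brell] is s, which is not a function with range <s,e>; hence [hesk ombre] is the functor — type <s,<s,e>>.
At [hesk ombre] (required: <s,<s,e>>): ombre is s, which is not a function with range <s,<s,e>>; hence hesk is the functor — type <s,<s,<s,e>>>.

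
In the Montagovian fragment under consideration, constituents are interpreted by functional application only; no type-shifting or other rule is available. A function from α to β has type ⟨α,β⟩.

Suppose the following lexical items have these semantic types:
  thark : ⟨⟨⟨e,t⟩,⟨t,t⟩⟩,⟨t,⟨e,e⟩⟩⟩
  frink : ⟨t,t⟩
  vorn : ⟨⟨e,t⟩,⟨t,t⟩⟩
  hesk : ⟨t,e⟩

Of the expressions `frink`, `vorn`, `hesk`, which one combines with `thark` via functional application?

frink : ⟨t,t⟩ — does not combine with thark.
vorn — combines: thark : ⟨⟨⟨e,t⟩,⟨t,t⟩⟩,⟨t,⟨e,e⟩⟩⟩ takes vorn : ⟨⟨e,t⟩,⟨t,t⟩⟩ as argument, giving ⟨t,⟨e,e⟩⟩.
hesk : ⟨t,e⟩ — does not combine with thark.

vorn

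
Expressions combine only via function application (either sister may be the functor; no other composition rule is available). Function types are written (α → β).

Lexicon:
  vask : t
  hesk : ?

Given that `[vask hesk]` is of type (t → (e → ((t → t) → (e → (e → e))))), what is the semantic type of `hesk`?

[vask hesk] is required to be (t → (e → ((t → t) → (e → (e → e))))). vask : t cannot yield (t → (e → ((t → t) → (e → (e → e))))) as functor, so hesk : (t → (t → (e → ((t → t) → (e → (e → e)))))).

(t → (t → (e → ((t → t) → (e → (e → e))))))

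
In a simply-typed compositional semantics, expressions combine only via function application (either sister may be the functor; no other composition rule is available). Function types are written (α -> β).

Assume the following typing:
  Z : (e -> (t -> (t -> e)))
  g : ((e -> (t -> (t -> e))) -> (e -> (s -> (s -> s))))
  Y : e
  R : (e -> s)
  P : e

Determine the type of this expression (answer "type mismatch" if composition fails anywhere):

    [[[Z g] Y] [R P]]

At [Z g], g : ((e -> (t -> (t -> e))) -> (e -> (s -> (s -> s)))) takes Z : (e -> (t -> (t -> e))), giving (e -> (s -> (s -> s))).
At [[Z g] Y], [Z g] : (e -> (s -> (s -> s))) takes Y : e, giving (s -> (s -> s)).
At [R P], R : (e -> s) takes P : e, giving s.
At [[[Z g] Y] [R P]], [[Z g] Y] : (s -> (s -> s)) takes [R P] : s, giving (s -> s).

(s -> s)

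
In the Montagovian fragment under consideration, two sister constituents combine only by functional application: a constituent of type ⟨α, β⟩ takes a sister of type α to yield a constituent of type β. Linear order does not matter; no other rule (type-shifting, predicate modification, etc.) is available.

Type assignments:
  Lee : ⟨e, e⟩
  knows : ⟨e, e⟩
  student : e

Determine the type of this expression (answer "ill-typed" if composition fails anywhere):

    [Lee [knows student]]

[knows student]: knows is ⟨e, e⟩, student is e; result e.
[Lee [knows student]]: Lee is ⟨e, e⟩, [knows student] is e; result e.

e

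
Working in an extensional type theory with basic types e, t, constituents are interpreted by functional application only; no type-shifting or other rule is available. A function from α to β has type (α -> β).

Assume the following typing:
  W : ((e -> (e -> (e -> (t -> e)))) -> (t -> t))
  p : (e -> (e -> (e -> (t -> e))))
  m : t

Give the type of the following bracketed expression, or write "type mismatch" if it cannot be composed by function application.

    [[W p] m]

[W p]: functor W : ((e -> (e -> (e -> (t -> e)))) -> (t -> t)), argument p : (e -> (e -> (e -> (t -> e)))); result (t -> t).
[[W p] m]: functor [W p] : (t -> t), argument m : t; result t.

t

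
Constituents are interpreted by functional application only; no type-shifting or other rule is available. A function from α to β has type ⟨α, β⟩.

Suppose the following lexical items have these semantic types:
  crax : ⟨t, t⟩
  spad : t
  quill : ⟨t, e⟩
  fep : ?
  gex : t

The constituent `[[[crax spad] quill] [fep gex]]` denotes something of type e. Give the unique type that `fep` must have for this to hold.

[[[crax spad] quill] [fep gex]] must have type e. The sister [[crax spad] quill] has type e; that is not a function onto e, so [fep gex] must be the functor, of type ⟨e, e⟩.
[fep gex] must have type ⟨e, e⟩. The sister gex has type t; that is not a function onto ⟨e, e⟩, so fep must be the functor, of type ⟨t, ⟨e, e⟩⟩.

⟨t, ⟨e, e⟩⟩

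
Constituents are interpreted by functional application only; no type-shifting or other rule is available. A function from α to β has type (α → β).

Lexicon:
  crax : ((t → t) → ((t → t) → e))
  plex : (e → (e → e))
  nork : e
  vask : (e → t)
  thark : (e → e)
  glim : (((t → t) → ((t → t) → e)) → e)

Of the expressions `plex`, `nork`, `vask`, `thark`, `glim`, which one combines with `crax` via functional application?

glim

plex : (e → (e → e)) — crax needs (t → t); plex needs e; neither fits.
nork : e — crax needs (t → t); nork needs nothing (atomic); neither fits.
vask : (e → t) — crax needs (t → t); vask needs e; neither fits.
thark : (e → e) — crax needs (t → t); thark needs e; neither fits.
glim — combines: glim : (((t → t) → ((t → t) → e)) → e) takes crax : ((t → t) → ((t → t) → e)) as argument, giving e.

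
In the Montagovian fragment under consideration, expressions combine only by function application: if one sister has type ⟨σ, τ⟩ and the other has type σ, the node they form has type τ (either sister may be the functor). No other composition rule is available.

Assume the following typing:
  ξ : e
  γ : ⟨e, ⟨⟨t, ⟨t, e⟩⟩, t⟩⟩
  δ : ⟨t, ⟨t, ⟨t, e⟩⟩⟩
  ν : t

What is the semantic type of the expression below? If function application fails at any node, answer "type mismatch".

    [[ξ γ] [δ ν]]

[ξ γ]: functor γ : ⟨e, ⟨⟨t, ⟨t, e⟩⟩, t⟩⟩, argument ξ : e; result ⟨⟨t, ⟨t, e⟩⟩, t⟩.
[δ ν]: functor δ : ⟨t, ⟨t, ⟨t, e⟩⟩⟩, argument ν : t; result ⟨t, ⟨t, e⟩⟩.
[[ξ γ] [δ ν]]: functor [ξ γ] : ⟨⟨t, ⟨t, e⟩⟩, t⟩, argument [δ ν] : ⟨t, ⟨t, e⟩⟩; result t.

t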